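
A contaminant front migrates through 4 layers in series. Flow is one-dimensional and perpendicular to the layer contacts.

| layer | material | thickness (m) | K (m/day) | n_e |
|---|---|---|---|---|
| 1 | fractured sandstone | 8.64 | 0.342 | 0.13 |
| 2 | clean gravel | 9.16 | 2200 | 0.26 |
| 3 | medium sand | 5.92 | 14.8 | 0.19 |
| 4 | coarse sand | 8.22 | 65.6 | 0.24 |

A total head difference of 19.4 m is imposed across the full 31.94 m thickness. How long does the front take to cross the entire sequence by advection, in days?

8.78

With flow normal to the layers, continuity requires the same specific discharge q through every layer.
Σ(b_i/K_i) = 8.64/0.342 + 9.16/2200 + 5.92/14.8 + 8.22/65.6 = 25.79 d.
q = Δh / Σ(b_i/K_i) = 19.4 / 25.79 = 0.7522 m/day.
In each layer the seepage velocity is v_i = q/n_i, so the layer transit time is t_i = b_i·n_i / q:
  layer 1 (fractured sandstone): t_1 = 8.64 × 0.13 / 0.7522 = 1.493 d
  layer 2 (clean gravel): t_2 = 9.16 × 0.26 / 0.7522 = 3.166 d
  layer 3 (medium sand): t_3 = 5.92 × 0.19 / 0.7522 = 1.495 d
  layer 4 (coarse sand): t_4 = 8.22 × 0.24 / 0.7522 = 2.623 d
Total t = Σ t_i = 8.778 days.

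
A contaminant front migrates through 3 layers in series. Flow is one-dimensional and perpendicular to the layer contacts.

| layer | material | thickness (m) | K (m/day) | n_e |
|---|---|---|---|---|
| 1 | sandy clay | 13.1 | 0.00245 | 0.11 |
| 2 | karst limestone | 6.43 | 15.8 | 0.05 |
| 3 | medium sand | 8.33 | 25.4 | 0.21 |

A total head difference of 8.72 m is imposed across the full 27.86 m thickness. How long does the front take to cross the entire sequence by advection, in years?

With flow normal to the layers, continuity requires the same specific discharge q through every layer.
Σ(b_i/K_i) = 13.1/0.00245 + 6.43/15.8 + 8.33/25.4 = 5348 d.
q = Δh / Σ(b_i/K_i) = 8.72 / 5348 = 0.001631 m/day.
In each layer the seepage velocity is v_i = q/n_i, so the layer transit time is t_i = b_i·n_i / q:
  layer 1 (sandy clay): t_1 = 13.1 × 0.11 / 0.001631 = 883.7 d
  layer 2 (karst limestone): t_2 = 6.43 × 0.05 / 0.001631 = 197.2 d
  layer 3 (medium sand): t_3 = 8.33 × 0.21 / 0.001631 = 1073 d
Total t = Σ t_i = 2154 days = 5.896 years.

5.90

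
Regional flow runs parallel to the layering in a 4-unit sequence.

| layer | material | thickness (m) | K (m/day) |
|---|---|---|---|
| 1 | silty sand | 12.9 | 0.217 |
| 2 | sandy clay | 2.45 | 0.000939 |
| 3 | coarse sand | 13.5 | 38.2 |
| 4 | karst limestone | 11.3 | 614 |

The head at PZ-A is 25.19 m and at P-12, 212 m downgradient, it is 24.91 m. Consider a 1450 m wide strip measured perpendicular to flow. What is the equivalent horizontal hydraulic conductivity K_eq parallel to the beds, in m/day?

Flow is parallel to layering, so each bed carries its own Darcy discharge and the transmissivities add.
Σ(K_i·b_i) = 0.217×12.9 + 0.000939×2.45 + 38.2×13.5 + 614×11.3 = 7457 m²/day.
Total thickness b = 40.15 m, so K_eq = Σ(K_i·b_i)/b = 185.7 m/day.

186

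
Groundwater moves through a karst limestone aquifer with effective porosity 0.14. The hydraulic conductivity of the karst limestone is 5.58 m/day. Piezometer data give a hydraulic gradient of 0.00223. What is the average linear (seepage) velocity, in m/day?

Hydraulic gradient i = 0.00223.
Darcy flux q = K · i = 5.580 × 0.002230 = 0.01244 m/day.
Seepage velocity v = q / n_e = 0.01244 / 0.14 = 0.08888 m/day.

0.0889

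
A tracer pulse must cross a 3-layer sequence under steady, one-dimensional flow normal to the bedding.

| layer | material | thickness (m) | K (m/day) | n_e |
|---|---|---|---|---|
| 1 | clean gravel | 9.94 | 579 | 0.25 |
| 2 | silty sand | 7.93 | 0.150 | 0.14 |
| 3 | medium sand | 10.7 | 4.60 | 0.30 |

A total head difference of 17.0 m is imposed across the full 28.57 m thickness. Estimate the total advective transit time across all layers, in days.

22.1

With flow normal to the layers, continuity requires the same specific discharge q through every layer.
Σ(b_i/K_i) = 9.94/579 + 7.93/0.150 + 10.7/4.60 = 55.21 d.
q = Δh / Σ(b_i/K_i) = 17.0 / 55.21 = 0.3079 m/day.
In each layer the seepage velocity is v_i = q/n_i, so the layer transit time is t_i = b_i·n_i / q:
  layer 1 (clean gravel): t_1 = 9.94 × 0.25 / 0.3079 = 8.070 d
  layer 2 (silty sand): t_2 = 7.93 × 0.14 / 0.3079 = 3.606 d
  layer 3 (medium sand): t_3 = 10.7 × 0.30 / 0.3079 = 10.42 d
Total t = Σ t_i = 22.10 days.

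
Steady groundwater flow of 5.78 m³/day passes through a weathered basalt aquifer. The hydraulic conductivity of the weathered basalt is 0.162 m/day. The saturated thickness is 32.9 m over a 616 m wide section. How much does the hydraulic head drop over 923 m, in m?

Cross-sectional area A = 616 × 32.9 = 20266 m².
From Q = K·A·i, i = Q / (K·A) = 5.78 / (0.1620 × 20266) = 0.001761.
Head loss Δh = i · L = 0.001761 × 923 = 1.625 m.

1.62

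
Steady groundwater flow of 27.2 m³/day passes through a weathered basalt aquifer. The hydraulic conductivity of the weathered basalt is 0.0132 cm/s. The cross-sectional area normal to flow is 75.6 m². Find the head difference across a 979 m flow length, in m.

Convert K: 0.0132 cm/s × 864 = 11.40 m/day.
From Q = K·A·i, i = Q / (K·A) = 27.2 / (11.40 × 75.60) = 0.03155.
Head loss Δh = i · L = 0.03155 × 979 = 30.88 m.

30.9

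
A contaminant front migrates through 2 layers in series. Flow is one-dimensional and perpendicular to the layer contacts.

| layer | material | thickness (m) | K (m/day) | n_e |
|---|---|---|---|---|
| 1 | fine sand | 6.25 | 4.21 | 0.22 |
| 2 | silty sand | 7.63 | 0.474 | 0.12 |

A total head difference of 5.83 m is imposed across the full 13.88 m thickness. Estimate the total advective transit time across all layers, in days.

With flow normal to the layers, continuity requires the same specific discharge q through every layer.
Σ(b_i/K_i) = 6.25/4.21 + 7.63/0.474 = 17.58 d.
q = Δh / Σ(b_i/K_i) = 5.83 / 17.58 = 0.3316 m/day.
In each layer the seepage velocity is v_i = q/n_i, so the layer transit time is t_i = b_i·n_i / q:
  layer 1 (fine sand): t_1 = 6.25 × 0.22 / 0.3316 = 4.147 d
  layer 2 (silty sand): t_2 = 7.63 × 0.12 / 0.3316 = 2.761 d
Total t = Σ t_i = 6.908 days.

6.91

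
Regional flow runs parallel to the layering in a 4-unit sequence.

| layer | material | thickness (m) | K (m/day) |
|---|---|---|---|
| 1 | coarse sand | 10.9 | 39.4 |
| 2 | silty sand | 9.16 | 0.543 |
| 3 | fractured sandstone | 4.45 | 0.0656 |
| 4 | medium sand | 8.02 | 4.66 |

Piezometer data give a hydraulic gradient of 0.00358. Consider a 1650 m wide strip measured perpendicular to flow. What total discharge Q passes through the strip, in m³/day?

Flow is parallel to layering, so each bed carries its own Darcy discharge and the transmissivities add.
Σ(K_i·b_i) = 39.4×10.9 + 0.543×9.16 + 0.0656×4.45 + 4.66×8.02 = 472.1 m²/day.
Hydraulic gradient i = 0.00358.
Q = Σ(K_i·b_i) · W · i = 472.1 × 1650 × 0.003580 = 2789 m³/day.

2790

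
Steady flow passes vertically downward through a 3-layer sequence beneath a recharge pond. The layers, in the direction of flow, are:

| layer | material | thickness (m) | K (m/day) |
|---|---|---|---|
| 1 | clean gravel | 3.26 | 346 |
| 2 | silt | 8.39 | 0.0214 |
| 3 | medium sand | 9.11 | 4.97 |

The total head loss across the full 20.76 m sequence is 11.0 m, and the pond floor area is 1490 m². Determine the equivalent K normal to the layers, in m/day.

Flow is perpendicular to layering, so the layers act in series and the equivalent K is the thickness-weighted harmonic mean.
Total thickness L = 3.26 + 8.39 + 9.11 = 20.76 m.
Σ(b_i/K_i) = 3.26/346 + 8.39/0.0214 + 9.11/4.97 = 393.9 d.
K_eq = L / Σ(b_i/K_i) = 20.76 / 393.9 = 0.05270 m/day.

0.0527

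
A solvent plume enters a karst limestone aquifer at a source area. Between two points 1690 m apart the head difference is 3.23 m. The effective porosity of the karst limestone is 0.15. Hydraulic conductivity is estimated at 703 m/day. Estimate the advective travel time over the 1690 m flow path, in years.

0.517

Hydraulic gradient i = Δh / L = 3.23 / 1690 = 0.001911.
Darcy flux q = K · i = 703.0 × 0.001911 = 1.344 m/day.
Seepage velocity v = q / n_e = 1.344 / 0.15 = 8.957 m/day.
Travel time t = L / v = 1690 / 8.957 = 188.7 days = 0.5166 years.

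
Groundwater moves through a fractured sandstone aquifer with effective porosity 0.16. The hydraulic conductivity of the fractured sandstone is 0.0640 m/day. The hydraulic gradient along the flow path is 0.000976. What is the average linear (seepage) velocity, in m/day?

0.000390

Hydraulic gradient i = 0.000976.
Darcy flux q = K · i = 0.06400 × 0.0009760 = 6.246e-05 m/day.
Seepage velocity v = q / n_e = 6.246e-05 / 0.16 = 0.0003904 m/day.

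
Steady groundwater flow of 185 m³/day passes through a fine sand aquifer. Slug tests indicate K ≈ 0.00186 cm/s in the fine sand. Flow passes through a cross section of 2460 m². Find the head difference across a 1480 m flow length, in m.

Convert K: 0.00186 cm/s × 864 = 1.607 m/day.
From Q = K·A·i, i = Q / (K·A) = 185 / (1.607 × 2460) = 0.04680.
Head loss Δh = i · L = 0.04680 × 1480 = 69.26 m.

69.3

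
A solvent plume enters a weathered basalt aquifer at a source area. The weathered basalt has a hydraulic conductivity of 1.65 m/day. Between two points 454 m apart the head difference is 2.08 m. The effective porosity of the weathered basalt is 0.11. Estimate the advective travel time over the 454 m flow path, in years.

Hydraulic gradient i = Δh / L = 2.08 / 454 = 0.004581.
Darcy flux q = K · i = 1.650 × 0.004581 = 0.007559 m/day.
Seepage velocity v = q / n_e = 0.007559 / 0.11 = 0.06872 m/day.
Travel time t = L / v = 454 / 0.06872 = 6606 days = 18.09 years.

18.1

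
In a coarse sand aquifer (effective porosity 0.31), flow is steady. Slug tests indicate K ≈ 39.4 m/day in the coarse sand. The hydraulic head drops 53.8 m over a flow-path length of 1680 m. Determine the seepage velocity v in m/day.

Hydraulic gradient i = Δh / L = 53.8 / 1680 = 0.03202.
Darcy flux q = K · i = 39.40 × 0.03202 = 1.262 m/day.
Seepage velocity v = q / n_e = 1.262 / 0.31 = 4.070 m/day.

4.07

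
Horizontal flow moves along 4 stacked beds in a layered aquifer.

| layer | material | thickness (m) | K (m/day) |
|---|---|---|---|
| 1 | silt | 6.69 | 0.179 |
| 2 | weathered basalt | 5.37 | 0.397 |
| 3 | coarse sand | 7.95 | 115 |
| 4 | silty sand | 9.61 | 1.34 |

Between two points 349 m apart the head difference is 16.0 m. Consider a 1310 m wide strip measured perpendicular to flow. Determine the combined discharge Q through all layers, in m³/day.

55900

Flow is parallel to layering, so each bed carries its own Darcy discharge and the transmissivities add.
Σ(K_i·b_i) = 0.179×6.69 + 0.397×5.37 + 115×7.95 + 1.34×9.61 = 930.5 m²/day.
Hydraulic gradient i = Δh / L = 16.0 / 349 = 0.04585.
Q = Σ(K_i·b_i) · W · i = 930.5 × 1310 × 0.04585 = 55881 m³/day.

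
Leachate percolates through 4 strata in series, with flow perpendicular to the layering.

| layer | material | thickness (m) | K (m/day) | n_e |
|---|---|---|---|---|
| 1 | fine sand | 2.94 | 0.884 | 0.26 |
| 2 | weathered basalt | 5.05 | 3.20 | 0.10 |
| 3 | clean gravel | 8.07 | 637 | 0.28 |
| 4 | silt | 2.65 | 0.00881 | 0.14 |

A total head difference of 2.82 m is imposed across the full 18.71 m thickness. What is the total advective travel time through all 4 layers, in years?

1.16

With flow normal to the layers, continuity requires the same specific discharge q through every layer.
Σ(b_i/K_i) = 2.94/0.884 + 5.05/3.20 + 8.07/637 + 2.65/0.00881 = 305.7 d.
q = Δh / Σ(b_i/K_i) = 2.82 / 305.7 = 0.009224 m/day.
In each layer the seepage velocity is v_i = q/n_i, so the layer transit time is t_i = b_i·n_i / q:
  layer 1 (fine sand): t_1 = 2.94 × 0.26 / 0.009224 = 82.87 d
  layer 2 (weathered basalt): t_2 = 5.05 × 0.10 / 0.009224 = 54.75 d
  layer 3 (clean gravel): t_3 = 8.07 × 0.28 / 0.009224 = 245.0 d
  layer 4 (silt): t_4 = 2.65 × 0.14 / 0.009224 = 40.22 d
Total t = Σ t_i = 422.8 days = 1.158 years.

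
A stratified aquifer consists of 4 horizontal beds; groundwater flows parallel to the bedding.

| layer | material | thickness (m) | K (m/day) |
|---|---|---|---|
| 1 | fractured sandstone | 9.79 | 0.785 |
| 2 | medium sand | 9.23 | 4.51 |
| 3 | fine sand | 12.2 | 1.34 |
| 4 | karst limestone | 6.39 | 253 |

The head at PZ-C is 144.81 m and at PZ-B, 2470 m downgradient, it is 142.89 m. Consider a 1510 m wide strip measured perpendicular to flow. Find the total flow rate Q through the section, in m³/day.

1970

Flow is parallel to layering, so each bed carries its own Darcy discharge and the transmissivities add.
Σ(K_i·b_i) = 0.785×9.79 + 4.51×9.23 + 1.34×12.2 + 253×6.39 = 1682 m²/day.
Hydraulic gradient i = (144.81 − 142.89) / 2470 = 1.92 / 2470 = 0.0007773.
Q = Σ(K_i·b_i) · W · i = 1682 × 1510 × 0.0007773 = 1975 m³/day.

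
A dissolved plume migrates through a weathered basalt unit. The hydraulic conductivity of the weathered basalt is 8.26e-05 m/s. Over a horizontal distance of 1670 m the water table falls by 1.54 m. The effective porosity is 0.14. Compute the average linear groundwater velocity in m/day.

Convert K: 8.26e-05 m/s × 86400 = 7.137 m/day.
Hydraulic gradient i = Δh / L = 1.54 / 1670 = 0.0009222.
Darcy flux q = K · i = 7.137 × 0.0009222 = 0.006581 m/day.
Seepage velocity v = q / n_e = 0.006581 / 0.14 = 0.04701 m/day.

0.0470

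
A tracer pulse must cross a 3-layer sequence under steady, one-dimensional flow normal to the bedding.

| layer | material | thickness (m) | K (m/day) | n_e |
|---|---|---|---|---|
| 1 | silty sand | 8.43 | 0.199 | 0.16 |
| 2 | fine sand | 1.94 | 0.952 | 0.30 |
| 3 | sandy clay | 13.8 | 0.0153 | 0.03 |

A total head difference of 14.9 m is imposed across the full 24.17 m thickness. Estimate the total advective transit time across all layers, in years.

0.408

With flow normal to the layers, continuity requires the same specific discharge q through every layer.
Σ(b_i/K_i) = 8.43/0.199 + 1.94/0.952 + 13.8/0.0153 = 946.4 d.
q = Δh / Σ(b_i/K_i) = 14.9 / 946.4 = 0.01574 m/day.
In each layer the seepage velocity is v_i = q/n_i, so the layer transit time is t_i = b_i·n_i / q:
  layer 1 (silty sand): t_1 = 8.43 × 0.16 / 0.01574 = 85.67 d
  layer 2 (fine sand): t_2 = 1.94 × 0.30 / 0.01574 = 36.97 d
  layer 3 (sandy clay): t_3 = 13.8 × 0.03 / 0.01574 = 26.29 d
Total t = Σ t_i = 148.9 days = 0.4077 years.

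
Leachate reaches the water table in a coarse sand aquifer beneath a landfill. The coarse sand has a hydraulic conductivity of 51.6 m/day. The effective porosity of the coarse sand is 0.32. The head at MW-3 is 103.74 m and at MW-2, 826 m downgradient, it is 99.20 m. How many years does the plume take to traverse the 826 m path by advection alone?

2.55

Hydraulic gradient i = (103.74 − 99.20) / 826 = 4.54 / 826 = 0.005496.
Darcy flux q = K · i = 51.60 × 0.005496 = 0.2836 m/day.
Seepage velocity v = q / n_e = 0.2836 / 0.32 = 0.8863 m/day.
Travel time t = L / v = 826 / 0.8863 = 932.0 days = 2.552 years.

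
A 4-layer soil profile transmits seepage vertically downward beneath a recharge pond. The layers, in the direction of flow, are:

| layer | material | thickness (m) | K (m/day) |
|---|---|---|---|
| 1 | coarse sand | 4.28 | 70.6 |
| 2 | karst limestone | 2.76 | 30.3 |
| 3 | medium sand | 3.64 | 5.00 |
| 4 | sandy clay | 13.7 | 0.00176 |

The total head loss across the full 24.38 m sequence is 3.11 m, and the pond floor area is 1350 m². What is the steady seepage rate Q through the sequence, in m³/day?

0.539

Flow is perpendicular to layering, so the layers act in series and the equivalent K is the thickness-weighted harmonic mean.
Total thickness L = 4.28 + 2.76 + 3.64 + 13.7 = 24.38 m.
Σ(b_i/K_i) = 4.28/70.6 + 2.76/30.3 + 3.64/5.00 + 13.7/0.00176 = 7785 d.
K_eq = L / Σ(b_i/K_i) = 24.38 / 7785 = 0.003132 m/day.
Q = K_eq · A · (Δh/L) = 0.003132 × 1350 × (3.11/24.38) = 0.5393 m³/day.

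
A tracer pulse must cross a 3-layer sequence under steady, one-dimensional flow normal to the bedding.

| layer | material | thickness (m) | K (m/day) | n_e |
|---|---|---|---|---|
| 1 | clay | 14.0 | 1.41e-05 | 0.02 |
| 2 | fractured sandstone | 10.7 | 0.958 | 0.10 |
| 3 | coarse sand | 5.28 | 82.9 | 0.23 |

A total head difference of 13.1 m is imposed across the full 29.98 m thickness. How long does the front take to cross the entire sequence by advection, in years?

532

With flow normal to the layers, continuity requires the same specific discharge q through every layer.
Σ(b_i/K_i) = 14.0/1.41e-05 + 10.7/0.958 + 5.28/82.9 = 9.929e+05 d.
q = Δh / Σ(b_i/K_i) = 13.1 / 9.929e+05 = 1.319e-05 m/day.
In each layer the seepage velocity is v_i = q/n_i, so the layer transit time is t_i = b_i·n_i / q:
  layer 1 (clay): t_1 = 14.0 × 0.02 / 1.319e-05 = 21223 d
  layer 2 (fractured sandstone): t_2 = 10.7 × 0.10 / 1.319e-05 = 81101 d
  layer 3 (coarse sand): t_3 = 5.28 × 0.23 / 1.319e-05 = 92046 d
Total t = Σ t_i = 1.944e+05 days = 532.2 years.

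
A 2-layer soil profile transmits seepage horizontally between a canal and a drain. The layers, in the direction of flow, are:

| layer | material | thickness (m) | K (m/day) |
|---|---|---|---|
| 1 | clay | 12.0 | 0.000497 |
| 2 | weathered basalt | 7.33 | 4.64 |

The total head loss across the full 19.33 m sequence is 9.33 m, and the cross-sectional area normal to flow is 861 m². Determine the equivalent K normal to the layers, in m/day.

0.000801

Flow is perpendicular to layering, so the layers act in series and the equivalent K is the thickness-weighted harmonic mean.
Total thickness L = 12.0 + 7.33 = 19.33 m.
Σ(b_i/K_i) = 12.0/0.000497 + 7.33/4.64 = 24146 d.
K_eq = L / Σ(b_i/K_i) = 19.33 / 24146 = 0.0008005 m/day.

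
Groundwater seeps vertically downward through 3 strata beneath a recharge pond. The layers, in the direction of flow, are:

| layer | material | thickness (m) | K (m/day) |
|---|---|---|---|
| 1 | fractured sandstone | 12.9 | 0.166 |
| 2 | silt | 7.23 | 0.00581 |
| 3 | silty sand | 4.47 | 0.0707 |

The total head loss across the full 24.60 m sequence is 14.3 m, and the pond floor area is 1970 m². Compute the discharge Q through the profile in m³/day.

20.3

Flow is perpendicular to layering, so the layers act in series and the equivalent K is the thickness-weighted harmonic mean.
Total thickness L = 12.9 + 7.23 + 4.47 = 24.60 m.
Σ(b_i/K_i) = 12.9/0.166 + 7.23/0.00581 + 4.47/0.0707 = 1385 d.
K_eq = L / Σ(b_i/K_i) = 24.60 / 1385 = 0.01776 m/day.
Q = K_eq · A · (Δh/L) = 0.01776 × 1970 × (14.3/24.60) = 20.34 m³/day.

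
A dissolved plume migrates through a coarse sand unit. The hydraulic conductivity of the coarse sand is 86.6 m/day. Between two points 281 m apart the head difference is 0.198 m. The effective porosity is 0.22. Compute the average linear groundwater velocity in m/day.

0.277

Hydraulic gradient i = Δh / L = 0.198 / 281 = 0.0007046.
Darcy flux q = K · i = 86.60 × 0.0007046 = 0.06102 m/day.
Seepage velocity v = q / n_e = 0.06102 / 0.22 = 0.2774 m/day.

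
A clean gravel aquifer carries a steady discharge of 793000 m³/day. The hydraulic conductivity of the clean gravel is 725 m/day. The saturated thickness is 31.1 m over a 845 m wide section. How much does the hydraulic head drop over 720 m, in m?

30.0

Cross-sectional area A = 845 × 31.1 = 26280 m².
From Q = K·A·i, i = Q / (K·A) = 793000 / (725.0 × 26280) = 0.04162.
Head loss Δh = i · L = 0.04162 × 720 = 29.97 m.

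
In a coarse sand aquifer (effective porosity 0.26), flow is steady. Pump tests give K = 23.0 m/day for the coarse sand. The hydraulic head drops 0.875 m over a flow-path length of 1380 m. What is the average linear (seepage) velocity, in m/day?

0.0561

Hydraulic gradient i = Δh / L = 0.875 / 1380 = 0.0006341.
Darcy flux q = K · i = 23.00 × 0.0006341 = 0.01458 m/day.
Seepage velocity v = q / n_e = 0.01458 / 0.26 = 0.05609 m/day.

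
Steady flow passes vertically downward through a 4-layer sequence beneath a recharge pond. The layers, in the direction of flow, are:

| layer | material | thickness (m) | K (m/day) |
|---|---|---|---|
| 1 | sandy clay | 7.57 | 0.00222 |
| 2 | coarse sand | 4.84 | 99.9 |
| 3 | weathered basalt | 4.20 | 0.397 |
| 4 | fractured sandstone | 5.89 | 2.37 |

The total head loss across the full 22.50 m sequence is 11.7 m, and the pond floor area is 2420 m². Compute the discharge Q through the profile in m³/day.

8.27

Flow is perpendicular to layering, so the layers act in series and the equivalent K is the thickness-weighted harmonic mean.
Total thickness L = 7.57 + 4.84 + 4.20 + 5.89 = 22.50 m.
Σ(b_i/K_i) = 7.57/0.00222 + 4.84/99.9 + 4.20/0.397 + 5.89/2.37 = 3423 d.
K_eq = L / Σ(b_i/K_i) = 22.50 / 3423 = 0.006573 m/day.
Q = K_eq · A · (Δh/L) = 0.006573 × 2420 × (11.7/22.50) = 8.272 m³/day.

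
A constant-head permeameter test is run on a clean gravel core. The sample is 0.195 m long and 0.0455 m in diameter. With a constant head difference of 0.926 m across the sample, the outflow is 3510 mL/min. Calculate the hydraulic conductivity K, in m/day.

Cross-sectional area A = π·(d/2)² = π × (0.0455/2)² = 0.001626 m².
Convert discharge: 3510 mL/min = 5.850e-05 m³/s.
Darcy's law rearranged: K = Q·L / (A·Δh) = 5.850e-05 × 0.195 / (0.001626 × 0.926) = 0.007576 m/s = 654.6 m/day.

655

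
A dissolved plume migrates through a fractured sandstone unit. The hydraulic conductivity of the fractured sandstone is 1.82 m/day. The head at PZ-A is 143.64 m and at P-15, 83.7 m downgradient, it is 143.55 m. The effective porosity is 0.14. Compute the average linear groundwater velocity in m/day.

Hydraulic gradient i = (143.64 − 143.55) / 83.7 = 0.09 / 83.7 = 0.001075.
Darcy flux q = K · i = 1.820 × 0.001075 = 0.001957 m/day.
Seepage velocity v = q / n_e = 0.001957 / 0.14 = 0.01398 m/day.

0.0140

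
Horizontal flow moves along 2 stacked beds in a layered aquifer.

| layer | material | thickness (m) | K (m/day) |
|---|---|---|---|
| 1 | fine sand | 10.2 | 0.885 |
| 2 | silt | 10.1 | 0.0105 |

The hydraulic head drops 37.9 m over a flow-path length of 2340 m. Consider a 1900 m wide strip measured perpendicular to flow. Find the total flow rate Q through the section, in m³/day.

281

Flow is parallel to layering, so each bed carries its own Darcy discharge and the transmissivities add.
Σ(K_i·b_i) = 0.885×10.2 + 0.0105×10.1 = 9.133 m²/day.
Hydraulic gradient i = Δh / L = 37.9 / 2340 = 0.01620.
Q = Σ(K_i·b_i) · W · i = 9.133 × 1900 × 0.01620 = 281.1 m³/day.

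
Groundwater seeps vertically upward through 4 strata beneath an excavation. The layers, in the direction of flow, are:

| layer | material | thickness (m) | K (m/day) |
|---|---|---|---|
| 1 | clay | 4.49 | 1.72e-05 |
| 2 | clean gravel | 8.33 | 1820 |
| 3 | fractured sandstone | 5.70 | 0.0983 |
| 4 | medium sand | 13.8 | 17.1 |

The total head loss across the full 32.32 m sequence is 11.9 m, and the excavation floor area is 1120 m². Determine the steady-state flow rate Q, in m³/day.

0.0510

Flow is perpendicular to layering, so the layers act in series and the equivalent K is the thickness-weighted harmonic mean.
Total thickness L = 4.49 + 8.33 + 5.70 + 13.8 = 32.32 m.
Σ(b_i/K_i) = 4.49/1.72e-05 + 8.33/1820 + 5.70/0.0983 + 13.8/17.1 = 2.611e+05 d.
K_eq = L / Σ(b_i/K_i) = 32.32 / 2.611e+05 = 0.0001238 m/day.
Q = K_eq · A · (Δh/L) = 0.0001238 × 1120 × (11.9/32.32) = 0.05104 m³/day.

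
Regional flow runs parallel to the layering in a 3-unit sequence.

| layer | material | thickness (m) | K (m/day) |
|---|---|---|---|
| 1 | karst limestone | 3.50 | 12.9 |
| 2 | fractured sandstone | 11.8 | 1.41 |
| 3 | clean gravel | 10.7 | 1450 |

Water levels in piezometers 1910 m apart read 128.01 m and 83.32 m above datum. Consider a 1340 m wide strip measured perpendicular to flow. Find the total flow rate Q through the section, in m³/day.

Flow is parallel to layering, so each bed carries its own Darcy discharge and the transmissivities add.
Σ(K_i·b_i) = 12.9×3.50 + 1.41×11.8 + 1450×10.7 = 15577 m²/day.
Hydraulic gradient i = (128.01 − 83.32) / 1910 = 44.69 / 1910 = 0.02340.
Q = Σ(K_i·b_i) · W · i = 15577 × 1340 × 0.02340 = 4.884e+05 m³/day.

488000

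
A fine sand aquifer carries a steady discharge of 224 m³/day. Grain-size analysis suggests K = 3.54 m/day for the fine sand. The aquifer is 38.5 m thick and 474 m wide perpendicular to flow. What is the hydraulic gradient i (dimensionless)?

0.00347

Cross-sectional area A = 474 × 38.5 = 18249 m².
From Q = K·A·i, i = Q / (K·A) = 224 / (3.540 × 18249) = 0.003467.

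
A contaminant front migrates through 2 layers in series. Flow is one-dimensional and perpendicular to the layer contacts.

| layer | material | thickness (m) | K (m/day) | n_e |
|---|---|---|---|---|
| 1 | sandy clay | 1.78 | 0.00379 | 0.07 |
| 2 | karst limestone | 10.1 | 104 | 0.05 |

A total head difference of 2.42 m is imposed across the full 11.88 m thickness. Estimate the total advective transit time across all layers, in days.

122

With flow normal to the layers, continuity requires the same specific discharge q through every layer.
Σ(b_i/K_i) = 1.78/0.00379 + 10.1/104 = 469.8 d.
q = Δh / Σ(b_i/K_i) = 2.42 / 469.8 = 0.005152 m/day.
In each layer the seepage velocity is v_i = q/n_i, so the layer transit time is t_i = b_i·n_i / q:
  layer 1 (sandy clay): t_1 = 1.78 × 0.07 / 0.005152 = 24.19 d
  layer 2 (karst limestone): t_2 = 10.1 × 0.05 / 0.005152 = 98.03 d
Total t = Σ t_i = 122.2 days.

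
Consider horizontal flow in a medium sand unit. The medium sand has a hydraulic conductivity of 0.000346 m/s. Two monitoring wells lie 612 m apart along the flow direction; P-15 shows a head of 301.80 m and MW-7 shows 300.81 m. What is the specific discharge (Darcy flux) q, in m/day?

Convert K: 0.000346 m/s × 86400 = 29.89 m/day.
Hydraulic gradient i = (301.80 − 300.81) / 612 = 0.99 / 612 = 0.001618.
Specific discharge q = K · i = 29.89 × 0.001618 = 0.04836 m/day.

0.0484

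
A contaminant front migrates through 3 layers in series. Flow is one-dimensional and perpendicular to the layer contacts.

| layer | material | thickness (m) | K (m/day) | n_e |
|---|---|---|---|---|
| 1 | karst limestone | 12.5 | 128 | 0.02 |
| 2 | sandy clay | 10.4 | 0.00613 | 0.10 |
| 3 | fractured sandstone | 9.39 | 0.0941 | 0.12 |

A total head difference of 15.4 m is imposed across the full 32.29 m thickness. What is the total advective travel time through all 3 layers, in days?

282

With flow normal to the layers, continuity requires the same specific discharge q through every layer.
Σ(b_i/K_i) = 12.5/128 + 10.4/0.00613 + 9.39/0.0941 = 1796 d.
q = Δh / Σ(b_i/K_i) = 15.4 / 1796 = 0.008572 m/day.
In each layer the seepage velocity is v_i = q/n_i, so the layer transit time is t_i = b_i·n_i / q:
  layer 1 (karst limestone): t_1 = 12.5 × 0.02 / 0.008572 = 29.16 d
  layer 2 (sandy clay): t_2 = 10.4 × 0.10 / 0.008572 = 121.3 d
  layer 3 (fractured sandstone): t_3 = 9.39 × 0.12 / 0.008572 = 131.4 d
Total t = Σ t_i = 281.9 days.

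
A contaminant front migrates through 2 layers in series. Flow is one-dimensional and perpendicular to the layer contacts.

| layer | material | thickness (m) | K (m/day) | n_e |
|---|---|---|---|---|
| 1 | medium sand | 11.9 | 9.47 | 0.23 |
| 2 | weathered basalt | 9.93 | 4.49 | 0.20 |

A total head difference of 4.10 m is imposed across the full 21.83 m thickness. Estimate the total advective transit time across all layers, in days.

4.00

With flow normal to the layers, continuity requires the same specific discharge q through every layer.
Σ(b_i/K_i) = 11.9/9.47 + 9.93/4.49 = 3.468 d.
q = Δh / Σ(b_i/K_i) = 4.10 / 3.468 = 1.182 m/day.
In each layer the seepage velocity is v_i = q/n_i, so the layer transit time is t_i = b_i·n_i / q:
  layer 1 (medium sand): t_1 = 11.9 × 0.23 / 1.182 = 2.315 d
  layer 2 (weathered basalt): t_2 = 9.93 × 0.20 / 1.182 = 1.680 d
Total t = Σ t_i = 3.995 days.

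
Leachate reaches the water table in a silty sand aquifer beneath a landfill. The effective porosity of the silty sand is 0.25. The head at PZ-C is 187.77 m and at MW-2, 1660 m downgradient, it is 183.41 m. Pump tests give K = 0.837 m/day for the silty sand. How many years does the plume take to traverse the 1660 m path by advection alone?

Hydraulic gradient i = (187.77 − 183.41) / 1660 = 4.36 / 1660 = 0.002627.
Darcy flux q = K · i = 0.8370 × 0.002627 = 0.002198 m/day.
Seepage velocity v = q / n_e = 0.002198 / 0.25 = 0.008794 m/day.
Travel time t = L / v = 1660 / 0.008794 = 1.888e+05 days = 516.8 years.

517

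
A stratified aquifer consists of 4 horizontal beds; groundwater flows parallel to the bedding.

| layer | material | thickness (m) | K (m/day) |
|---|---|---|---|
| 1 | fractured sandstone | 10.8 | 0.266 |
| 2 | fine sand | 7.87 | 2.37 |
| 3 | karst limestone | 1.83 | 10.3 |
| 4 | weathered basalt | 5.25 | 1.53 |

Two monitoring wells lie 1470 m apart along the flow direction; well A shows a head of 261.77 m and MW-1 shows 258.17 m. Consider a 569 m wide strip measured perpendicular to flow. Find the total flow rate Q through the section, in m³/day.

67.5

Flow is parallel to layering, so each bed carries its own Darcy discharge and the transmissivities add.
Σ(K_i·b_i) = 0.266×10.8 + 2.37×7.87 + 10.3×1.83 + 1.53×5.25 = 48.41 m²/day.
Hydraulic gradient i = (261.77 − 258.17) / 1470 = 3.6 / 1470 = 0.002449.
Q = Σ(K_i·b_i) · W · i = 48.41 × 569 × 0.002449 = 67.45 m³/day.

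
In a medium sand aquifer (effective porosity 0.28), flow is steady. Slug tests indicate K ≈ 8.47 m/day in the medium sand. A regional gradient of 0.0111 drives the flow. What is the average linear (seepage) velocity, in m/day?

Hydraulic gradient i = 0.0111.
Darcy flux q = K · i = 8.470 × 0.01110 = 0.09402 m/day.
Seepage velocity v = q / n_e = 0.09402 / 0.28 = 0.3358 m/day.

0.336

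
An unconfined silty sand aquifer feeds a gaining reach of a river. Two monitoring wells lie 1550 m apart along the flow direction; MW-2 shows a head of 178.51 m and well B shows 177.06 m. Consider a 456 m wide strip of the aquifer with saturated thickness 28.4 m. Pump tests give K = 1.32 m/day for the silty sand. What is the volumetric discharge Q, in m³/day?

16.0

Cross-sectional area A = 456 × 28.4 = 12950 m².
Hydraulic gradient i = (178.51 − 177.06) / 1550 = 1.45 / 1550 = 0.0009355.
Darcy's law: Q = K · A · i = 1.320 × 12950 × 0.0009355 = 15.99 m³/day.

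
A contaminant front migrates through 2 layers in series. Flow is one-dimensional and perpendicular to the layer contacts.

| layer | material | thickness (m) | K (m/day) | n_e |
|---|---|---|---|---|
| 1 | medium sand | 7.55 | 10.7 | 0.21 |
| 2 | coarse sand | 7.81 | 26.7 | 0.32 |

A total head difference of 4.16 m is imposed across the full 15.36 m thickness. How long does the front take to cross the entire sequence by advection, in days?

0.980

With flow normal to the layers, continuity requires the same specific discharge q through every layer.
Σ(b_i/K_i) = 7.55/10.7 + 7.81/26.7 = 0.9981 d.
q = Δh / Σ(b_i/K_i) = 4.16 / 0.9981 = 4.168 m/day.
In each layer the seepage velocity is v_i = q/n_i, so the layer transit time is t_i = b_i·n_i / q:
  layer 1 (medium sand): t_1 = 7.55 × 0.21 / 4.168 = 0.3804 d
  layer 2 (coarse sand): t_2 = 7.81 × 0.32 / 4.168 = 0.5996 d
Total t = Σ t_i = 0.9800 days.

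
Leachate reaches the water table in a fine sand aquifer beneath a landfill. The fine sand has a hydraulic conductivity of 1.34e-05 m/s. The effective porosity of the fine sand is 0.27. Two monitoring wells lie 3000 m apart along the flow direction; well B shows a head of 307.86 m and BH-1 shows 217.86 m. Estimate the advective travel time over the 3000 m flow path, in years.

Convert K: 1.34e-05 m/s × 86400 = 1.158 m/day.
Hydraulic gradient i = (307.86 − 217.86) / 3000 = 90 / 3000 = 0.03000.
Darcy flux q = K · i = 1.158 × 0.03000 = 0.03473 m/day.
Seepage velocity v = q / n_e = 0.03473 / 0.27 = 0.1286 m/day.
Travel time t = L / v = 3000 / 0.1286 = 23321 days = 63.85 years.

63.8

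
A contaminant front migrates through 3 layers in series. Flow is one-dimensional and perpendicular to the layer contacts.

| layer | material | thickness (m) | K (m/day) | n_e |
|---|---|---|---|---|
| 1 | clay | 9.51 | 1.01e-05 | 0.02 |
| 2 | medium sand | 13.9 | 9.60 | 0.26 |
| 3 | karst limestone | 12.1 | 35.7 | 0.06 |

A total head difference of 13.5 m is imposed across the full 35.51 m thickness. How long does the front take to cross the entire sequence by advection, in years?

865

With flow normal to the layers, continuity requires the same specific discharge q through every layer.
Σ(b_i/K_i) = 9.51/1.01e-05 + 13.9/9.60 + 12.1/35.7 = 9.416e+05 d.
q = Δh / Σ(b_i/K_i) = 13.5 / 9.416e+05 = 1.434e-05 m/day.
In each layer the seepage velocity is v_i = q/n_i, so the layer transit time is t_i = b_i·n_i / q:
  layer 1 (clay): t_1 = 9.51 × 0.02 / 1.434e-05 = 13266 d
  layer 2 (medium sand): t_2 = 13.9 × 0.26 / 1.434e-05 = 2.521e+05 d
  layer 3 (karst limestone): t_3 = 12.1 × 0.06 / 1.434e-05 = 50636 d
Total t = Σ t_i = 3.160e+05 days = 865.1 years.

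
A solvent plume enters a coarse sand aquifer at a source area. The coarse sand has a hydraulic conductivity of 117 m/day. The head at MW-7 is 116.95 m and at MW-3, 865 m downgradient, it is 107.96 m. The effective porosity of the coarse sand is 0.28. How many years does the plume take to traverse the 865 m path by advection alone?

Hydraulic gradient i = (116.95 − 107.96) / 865 = 8.99 / 865 = 0.01039.
Darcy flux q = K · i = 117.0 × 0.01039 = 1.216 m/day.
Seepage velocity v = q / n_e = 1.216 / 0.28 = 4.343 m/day.
Travel time t = L / v = 865 / 4.343 = 199.2 days = 0.5453 years.

0.545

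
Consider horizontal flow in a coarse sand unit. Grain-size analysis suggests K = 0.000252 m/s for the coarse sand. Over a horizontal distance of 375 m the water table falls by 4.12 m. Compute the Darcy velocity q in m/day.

Convert K: 0.000252 m/s × 86400 = 21.77 m/day.
Hydraulic gradient i = Δh / L = 4.12 / 375 = 0.01099.
Specific discharge q = K · i = 21.77 × 0.01099 = 0.2392 m/day.

0.239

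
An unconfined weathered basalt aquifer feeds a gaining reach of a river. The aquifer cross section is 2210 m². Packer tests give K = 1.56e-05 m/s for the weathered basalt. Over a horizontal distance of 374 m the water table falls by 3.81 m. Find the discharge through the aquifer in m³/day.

30.3

Convert K: 1.56e-05 m/s × 86400 = 1.348 m/day.
Hydraulic gradient i = Δh / L = 3.81 / 374 = 0.01019.
Darcy's law: Q = K · A · i = 1.348 × 2210 × 0.01019 = 30.34 m³/day.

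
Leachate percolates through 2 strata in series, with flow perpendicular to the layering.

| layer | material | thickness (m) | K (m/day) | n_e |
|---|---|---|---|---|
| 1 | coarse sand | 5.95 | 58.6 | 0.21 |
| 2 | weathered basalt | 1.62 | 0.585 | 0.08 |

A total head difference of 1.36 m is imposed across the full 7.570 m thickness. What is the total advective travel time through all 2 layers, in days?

2.91

With flow normal to the layers, continuity requires the same specific discharge q through every layer.
Σ(b_i/K_i) = 5.95/58.6 + 1.62/0.585 = 2.871 d.
q = Δh / Σ(b_i/K_i) = 1.36 / 2.871 = 0.4737 m/day.
In each layer the seepage velocity is v_i = q/n_i, so the layer transit time is t_i = b_i·n_i / q:
  layer 1 (coarse sand): t_1 = 5.95 × 0.21 / 0.4737 = 2.638 d
  layer 2 (weathered basalt): t_2 = 1.62 × 0.08 / 0.4737 = 0.2736 d
Total t = Σ t_i = 2.911 days.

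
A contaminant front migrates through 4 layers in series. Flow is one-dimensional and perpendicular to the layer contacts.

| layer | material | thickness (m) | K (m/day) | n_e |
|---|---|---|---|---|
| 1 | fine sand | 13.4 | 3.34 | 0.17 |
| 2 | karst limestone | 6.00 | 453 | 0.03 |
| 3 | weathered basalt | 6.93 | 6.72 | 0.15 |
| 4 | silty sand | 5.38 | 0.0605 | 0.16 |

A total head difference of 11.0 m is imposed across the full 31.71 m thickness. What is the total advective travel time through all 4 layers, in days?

37.2

With flow normal to the layers, continuity requires the same specific discharge q through every layer.
Σ(b_i/K_i) = 13.4/3.34 + 6.00/453 + 6.93/6.72 + 5.38/0.0605 = 93.98 d.
q = Δh / Σ(b_i/K_i) = 11.0 / 93.98 = 0.1170 m/day.
In each layer the seepage velocity is v_i = q/n_i, so the layer transit time is t_i = b_i·n_i / q:
  layer 1 (fine sand): t_1 = 13.4 × 0.17 / 0.1170 = 19.46 d
  layer 2 (karst limestone): t_2 = 6.00 × 0.03 / 0.1170 = 1.538 d
  layer 3 (weathered basalt): t_3 = 6.93 × 0.15 / 0.1170 = 8.881 d
  layer 4 (silty sand): t_4 = 5.38 × 0.16 / 0.1170 = 7.355 d
Total t = Σ t_i = 37.24 days.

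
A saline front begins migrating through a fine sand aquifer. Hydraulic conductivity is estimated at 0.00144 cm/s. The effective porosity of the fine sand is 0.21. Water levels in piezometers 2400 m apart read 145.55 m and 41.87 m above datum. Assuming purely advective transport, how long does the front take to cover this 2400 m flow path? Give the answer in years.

25.7

Convert K: 0.00144 cm/s × 864 = 1.244 m/day.
Hydraulic gradient i = (145.55 − 41.87) / 2400 = 103.68 / 2400 = 0.04320.
Darcy flux q = K · i = 1.244 × 0.04320 = 0.05375 m/day.
Seepage velocity v = q / n_e = 0.05375 / 0.21 = 0.2559 m/day.
Travel time t = L / v = 2400 / 0.2559 = 9377 days = 25.67 years.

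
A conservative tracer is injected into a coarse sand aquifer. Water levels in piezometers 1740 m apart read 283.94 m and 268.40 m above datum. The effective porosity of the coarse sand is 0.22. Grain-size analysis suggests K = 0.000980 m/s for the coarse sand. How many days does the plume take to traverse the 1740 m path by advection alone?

506

Convert K: 0.000980 m/s × 86400 = 84.67 m/day.
Hydraulic gradient i = (283.94 − 268.40) / 1740 = 15.54 / 1740 = 0.008931.
Darcy flux q = K · i = 84.67 × 0.008931 = 0.7562 m/day.
Seepage velocity v = q / n_e = 0.7562 / 0.22 = 3.437 m/day.
Travel time t = L / v = 1740 / 3.437 = 506.2 days.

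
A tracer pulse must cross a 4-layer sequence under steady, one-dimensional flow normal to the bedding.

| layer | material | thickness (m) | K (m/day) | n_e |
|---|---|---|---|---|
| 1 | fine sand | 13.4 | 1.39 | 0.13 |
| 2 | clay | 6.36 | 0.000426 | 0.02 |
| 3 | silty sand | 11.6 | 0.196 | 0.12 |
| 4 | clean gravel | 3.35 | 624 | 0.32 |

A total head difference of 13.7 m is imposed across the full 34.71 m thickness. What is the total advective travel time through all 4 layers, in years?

With flow normal to the layers, continuity requires the same specific discharge q through every layer.
Σ(b_i/K_i) = 13.4/1.39 + 6.36/0.000426 + 11.6/0.196 + 3.35/624 = 14998 d.
q = Δh / Σ(b_i/K_i) = 13.7 / 14998 = 0.0009134 m/day.
In each layer the seepage velocity is v_i = q/n_i, so the layer transit time is t_i = b_i·n_i / q:
  layer 1 (fine sand): t_1 = 13.4 × 0.13 / 0.0009134 = 1907 d
  layer 2 (clay): t_2 = 6.36 × 0.02 / 0.0009134 = 139.3 d
  layer 3 (silty sand): t_3 = 11.6 × 0.12 / 0.0009134 = 1524 d
  layer 4 (clean gravel): t_4 = 3.35 × 0.32 / 0.0009134 = 1174 d
Total t = Σ t_i = 4744 days = 12.99 years.

13.0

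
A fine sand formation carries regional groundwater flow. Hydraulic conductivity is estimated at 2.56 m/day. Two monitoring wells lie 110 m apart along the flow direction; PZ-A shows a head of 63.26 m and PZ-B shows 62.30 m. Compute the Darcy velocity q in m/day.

0.0223

Hydraulic gradient i = (63.26 − 62.30) / 110 = 0.96 / 110 = 0.008727.
Specific discharge q = K · i = 2.560 × 0.008727 = 0.02234 m/day.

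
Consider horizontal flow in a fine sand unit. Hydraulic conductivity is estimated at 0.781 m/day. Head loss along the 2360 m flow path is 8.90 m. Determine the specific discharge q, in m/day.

0.00295

Hydraulic gradient i = Δh / L = 8.90 / 2360 = 0.003771.
Specific discharge q = K · i = 0.7810 × 0.003771 = 0.002945 m/day.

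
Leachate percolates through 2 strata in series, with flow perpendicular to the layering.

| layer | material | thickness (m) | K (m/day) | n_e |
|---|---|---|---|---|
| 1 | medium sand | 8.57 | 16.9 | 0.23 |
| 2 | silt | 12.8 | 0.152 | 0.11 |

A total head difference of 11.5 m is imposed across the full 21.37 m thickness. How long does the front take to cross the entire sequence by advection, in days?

24.9

With flow normal to the layers, continuity requires the same specific discharge q through every layer.
Σ(b_i/K_i) = 8.57/16.9 + 12.8/0.152 = 84.72 d.
q = Δh / Σ(b_i/K_i) = 11.5 / 84.72 = 0.1357 m/day.
In each layer the seepage velocity is v_i = q/n_i, so the layer transit time is t_i = b_i·n_i / q:
  layer 1 (medium sand): t_1 = 8.57 × 0.23 / 0.1357 = 14.52 d
  layer 2 (silt): t_2 = 12.8 × 0.11 / 0.1357 = 10.37 d
Total t = Σ t_i = 24.89 days.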